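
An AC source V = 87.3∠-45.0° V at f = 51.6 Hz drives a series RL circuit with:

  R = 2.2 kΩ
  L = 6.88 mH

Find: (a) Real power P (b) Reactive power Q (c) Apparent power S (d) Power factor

Step 1 — Angular frequency: ω = 2π·f = 2π·51.6 = 324.2 rad/s.
Step 2 — Component impedances:
  R: Z = R = 2200 Ω
  L: Z = jωL = j·324.2·0.00688 = 0 + j2.231 Ω
Step 3 — Series combination: Z_total = R + L = 2200 + j2.231 Ω = 2200∠0.1° Ω.
Step 4 — Source phasor: V = 87.3∠-45.0° V = 61.73 - j61.73 V.
Step 5 — Current: I = V / Z = 0.02803 - j0.02809 A = 0.03968∠-45.1° A.
Step 6 — Complex power: S = V·I* = 3.464 + j0.003512 VA.
Step 7 — Real power: P = Re(S) = 3.464 W.
Step 8 — Reactive power: Q = Im(S) = 0.003512 VAR.
Step 9 — Apparent power: |S| = 3.464 VA.
Step 10 — Power factor: PF = P/|S| = 1 (lagging).

(a) P = 3.464 W  (b) Q = 0.003512 VAR  (c) S = 3.464 VA  (d) PF = 1 (lagging)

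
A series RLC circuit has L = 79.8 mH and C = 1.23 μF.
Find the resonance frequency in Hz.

Step 1 — Resonance condition Im(Z)=0 gives ω₀ = 1/√(LC).
Step 2 — ω₀ = 1/√(0.0798·1.23e-06) = 3192 rad/s.
Step 3 — f₀ = ω₀/(2π) = 508 Hz.

f₀ = 508 Hz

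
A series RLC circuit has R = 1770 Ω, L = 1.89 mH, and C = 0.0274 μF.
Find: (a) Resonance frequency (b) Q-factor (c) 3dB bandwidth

Step 1 — Resonance: ω₀ = 1/√(LC) = 1/√(0.00189·2.74e-08) = 1.39e+05 rad/s.
Step 2 — f₀ = ω₀/(2π) = 2.212e+04 Hz.
Step 3 — Series Q: Q = ω₀L/R = 1.39e+05·0.00189/1770 = 0.1484.
Step 4 — Bandwidth: Δω = ω₀/Q = 9.365e+05 rad/s; BW = Δω/(2π) = 1.49e+05 Hz.

(a) f₀ = 2.212e+04 Hz  (b) Q = 0.1484  (c) BW = 1.49e+05 Hz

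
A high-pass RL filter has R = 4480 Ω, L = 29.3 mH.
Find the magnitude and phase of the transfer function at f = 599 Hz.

Step 1 — Angular frequency: ω = 2π·599 = 3764 rad/s.
Step 2 — Transfer function: H(jω) = jωL/(R + jωL).
Step 3 — Numerator jωL = j·110.3; denominator R + jωL = 4480 + j110.3.
Step 4 — H = 0.0006055 + j0.0246.
Step 5 — Magnitude: |H| = 0.02461 (-32.2 dB); phase: φ = 88.6°.

|H| = 0.02461 (-32.2 dB), φ = 88.6°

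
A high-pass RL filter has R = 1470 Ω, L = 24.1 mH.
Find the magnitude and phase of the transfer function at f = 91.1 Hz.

Step 1 — Angular frequency: ω = 2π·91.1 = 572.4 rad/s.
Step 2 — Transfer function: H(jω) = jωL/(R + jωL).
Step 3 — Numerator jωL = j·13.79; denominator R + jωL = 1470 + j13.79.
Step 4 — H = 8.806e-05 + j0.009383.
Step 5 — Magnitude: |H| = 0.009384 (-40.6 dB); phase: φ = 89.5°.

|H| = 0.009384 (-40.6 dB), φ = 89.5°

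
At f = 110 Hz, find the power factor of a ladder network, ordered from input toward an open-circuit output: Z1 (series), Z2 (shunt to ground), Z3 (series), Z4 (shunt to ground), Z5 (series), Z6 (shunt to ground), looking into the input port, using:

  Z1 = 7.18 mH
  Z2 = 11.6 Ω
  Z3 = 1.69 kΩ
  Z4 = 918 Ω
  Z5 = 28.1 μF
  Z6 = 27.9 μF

Step 1 — Angular frequency: ω = 2π·f = 2π·110 = 691.2 rad/s.
Step 2 — Component impedances:
  Z1: Z = jωL = j·691.2·0.00718 = 0 + j4.962 Ω
  Z2: Z = R = 11.6 Ω
  Z3: Z = R = 1690 Ω
  Z4: Z = R = 918 Ω
  Z5: Z = 1/(jωC) = -j/(ω·C) = 0 - j51.49 Ω
  Z6: Z = 1/(jωC) = -j/(ω·C) = 0 - j51.86 Ω
Step 3 — Ladder network (open output): work backward from the far end, alternating series and parallel combinations. Z_in = 11.52 + j4.958 Ω = 12.54∠23.3° Ω.
Step 4 — Power factor: PF = cos(φ) = Re(Z)/|Z| = 11.522/12.543 = 0.9186.
Step 5 — Type: Im(Z) = 4.958 ⇒ lagging (phase φ = 23.3°).

PF = 0.9186 (lagging, φ = 23.3°)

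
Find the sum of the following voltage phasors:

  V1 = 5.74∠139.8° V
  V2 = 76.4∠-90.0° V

Step 1 — Convert each phasor to rectangular form:
  V1 = 5.74·(cos(139.8°) + j·sin(139.8°)) = -4.384 + j3.705 V
  V2 = 76.4·(cos(-90.0°) + j·sin(-90.0°)) = 0 - j76.4 V
Step 2 — Sum components: V_total = -4.384 - j72.7 V.
Step 3 — Convert to polar: |V_total| = 72.83 V, ∠V_total = -93.5°.

V_total = 72.83∠-93.5° V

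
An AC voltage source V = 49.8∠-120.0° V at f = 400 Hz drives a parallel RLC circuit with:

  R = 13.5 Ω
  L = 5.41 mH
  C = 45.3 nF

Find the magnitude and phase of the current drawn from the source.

Step 1 — Angular frequency: ω = 2π·f = 2π·400 = 2513 rad/s.
Step 2 — Component impedances:
  R: Z = R = 13.5 Ω
  L: Z = jωL = j·2513·0.00541 = 0 + j13.6 Ω
  C: Z = 1/(jωC) = -j/(ω·C) = 0 - j8783 Ω
Step 3 — Parallel combination: 1/Z_total = 1/R + 1/L + 1/C; Z_total = 6.809 + j6.75 Ω = 9.587∠44.8° Ω.
Step 4 — Source phasor: V = 49.8∠-120.0° V = -24.9 - j43.13 V.
Step 5 — Ohm's law: I = V / Z_total = (-24.9 - j43.13) / (6.809 + j6.75) = -5.011 - j1.366 A.
Step 6 — Convert to polar: |I| = 5.194 A, ∠I = -164.8°.

I = 5.194∠-164.8° A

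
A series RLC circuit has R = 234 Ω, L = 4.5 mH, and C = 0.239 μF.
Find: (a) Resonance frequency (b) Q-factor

Step 1 — Resonance condition Im(Z)=0 gives ω₀ = 1/√(LC).
Step 2 — ω₀ = 1/√(0.0045·2.39e-07) = 3.049e+04 rad/s.
Step 3 — f₀ = ω₀/(2π) = 4853 Hz.
Step 4 — Series Q: Q = ω₀L/R = 3.049e+04·0.0045/234 = 0.5864.

(a) f₀ = 4853 Hz  (b) Q = 0.5864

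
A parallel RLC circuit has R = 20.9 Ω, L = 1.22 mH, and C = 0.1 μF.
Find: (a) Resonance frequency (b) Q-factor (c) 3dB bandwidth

Step 1 — Resonance: ω₀ = 1/√(LC) = 1/√(0.00122·1e-07) = 9.054e+04 rad/s.
Step 2 — f₀ = ω₀/(2π) = 1.441e+04 Hz.
Step 3 — Parallel Q: Q = R/(ω₀L) = 20.9/(9.054e+04·0.00122) = 0.1892.
Step 4 — Bandwidth: Δω = ω₀/Q = 4.785e+05 rad/s; BW = Δω/(2π) = 7.615e+04 Hz.

(a) f₀ = 1.441e+04 Hz  (b) Q = 0.1892  (c) BW = 7.615e+04 Hz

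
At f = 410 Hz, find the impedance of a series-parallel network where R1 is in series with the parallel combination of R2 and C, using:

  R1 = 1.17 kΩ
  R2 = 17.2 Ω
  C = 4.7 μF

Step 1 — Angular frequency: ω = 2π·f = 2π·410 = 2576 rad/s.
Step 2 — Component impedances:
  R1: Z = R = 1170 Ω
  R2: Z = R = 17.2 Ω
  C: Z = 1/(jωC) = -j/(ω·C) = 0 - j82.59 Ω
Step 3 — Parallel branch: R2 || C = 1/(1/R2 + 1/C) = 16.49 - j3.433 Ω.
Step 4 — Series with R1: Z_total = R1 + (R2 || C) = 1186 - j3.433 Ω = 1186∠-0.2° Ω.

Z = 1186 - j3.433 Ω = 1186∠-0.2° Ω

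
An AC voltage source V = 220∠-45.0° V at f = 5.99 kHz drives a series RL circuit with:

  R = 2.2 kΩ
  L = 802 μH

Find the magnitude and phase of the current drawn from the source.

Step 1 — Angular frequency: ω = 2π·f = 2π·5990 = 3.764e+04 rad/s.
Step 2 — Component impedances:
  R: Z = R = 2200 Ω
  L: Z = jωL = j·3.764e+04·0.000802 = 0 + j30.18 Ω
Step 3 — Series combination: Z_total = R + L = 2200 + j30.18 Ω = 2200∠0.8° Ω.
Step 4 — Source phasor: V = 220∠-45.0° V = 155.6 - j155.6 V.
Step 5 — Ohm's law: I = V / Z_total = (155.6 - j155.6) / (2200 + j30.18) = 0.06973 - j0.07167 A.
Step 6 — Convert to polar: |I| = 0.09999 A, ∠I = -45.8°.

I = 0.09999∠-45.8° A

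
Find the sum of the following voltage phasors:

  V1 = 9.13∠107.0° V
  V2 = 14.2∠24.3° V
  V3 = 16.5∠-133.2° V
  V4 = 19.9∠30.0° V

Step 1 — Convert each phasor to rectangular form:
  V1 = 9.13·(cos(107.0°) + j·sin(107.0°)) = -2.669 + j8.731 V
  V2 = 14.2·(cos(24.3°) + j·sin(24.3°)) = 12.94 + j5.844 V
  V3 = 16.5·(cos(-133.2°) + j·sin(-133.2°)) = -11.3 - j12.03 V
  V4 = 19.9·(cos(30.0°) + j·sin(30.0°)) = 17.23 + j9.95 V
Step 2 — Sum components: V_total = 16.21 + j12.5 V.
Step 3 — Convert to polar: |V_total| = 20.47 V, ∠V_total = 37.6°.

V_total = 20.47∠37.6° V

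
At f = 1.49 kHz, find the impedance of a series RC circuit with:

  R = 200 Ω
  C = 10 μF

Step 1 — Angular frequency: ω = 2π·f = 2π·1490 = 9362 rad/s.
Step 2 — Component impedances:
  R: Z = R = 200 Ω
  C: Z = 1/(jωC) = -j/(ω·C) = 0 - j10.68 Ω
Step 3 — Series combination: Z_total = R + C = 200 - j10.68 Ω = 200.3∠-3.1° Ω.

Z = 200 - j10.68 Ω = 200.3∠-3.1° Ω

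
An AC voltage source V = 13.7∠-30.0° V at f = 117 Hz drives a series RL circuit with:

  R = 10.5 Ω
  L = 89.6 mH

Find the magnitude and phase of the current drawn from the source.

Step 1 — Angular frequency: ω = 2π·f = 2π·117 = 735.1 rad/s.
Step 2 — Component impedances:
  R: Z = R = 10.5 Ω
  L: Z = jωL = j·735.1·0.0896 = 0 + j65.87 Ω
Step 3 — Series combination: Z_total = R + L = 10.5 + j65.87 Ω = 66.7∠80.9° Ω.
Step 4 — Source phasor: V = 13.7∠-30.0° V = 11.86 - j6.85 V.
Step 5 — Ohm's law: I = V / Z_total = (11.86 - j6.85) / (10.5 + j65.87) = -0.07342 - j0.1918 A.
Step 6 — Convert to polar: |I| = 0.2054 A, ∠I = -110.9°.

I = 0.2054∠-110.9° A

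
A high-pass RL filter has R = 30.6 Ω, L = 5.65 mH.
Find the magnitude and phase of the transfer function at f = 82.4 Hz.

Step 1 — Angular frequency: ω = 2π·82.4 = 517.7 rad/s.
Step 2 — Transfer function: H(jω) = jωL/(R + jωL).
Step 3 — Numerator jωL = j·2.925; denominator R + jωL = 30.6 + j2.925.
Step 4 — H = 0.009056 + j0.09473.
Step 5 — Magnitude: |H| = 0.09516 (-20.4 dB); phase: φ = 84.5°.

|H| = 0.09516 (-20.4 dB), φ = 84.5°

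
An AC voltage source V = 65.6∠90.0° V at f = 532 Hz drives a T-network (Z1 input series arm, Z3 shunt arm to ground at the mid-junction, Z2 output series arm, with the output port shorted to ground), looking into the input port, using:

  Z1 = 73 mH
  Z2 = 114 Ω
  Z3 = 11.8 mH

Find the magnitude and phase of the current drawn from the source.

Step 1 — Angular frequency: ω = 2π·f = 2π·532 = 3343 rad/s.
Step 2 — Component impedances:
  Z1: Z = jωL = j·3343·0.073 = 0 + j244 Ω
  Z2: Z = R = 114 Ω
  Z3: Z = jωL = j·3343·0.0118 = 0 + j39.44 Ω
Step 3 — With the output port shorted to ground, the output series arm Z2 runs from the junction to ground; the shunt arm Z3 also runs from the junction to ground. They appear in parallel: Z3 || Z2 = 12.19 + j35.23 Ω.
Step 4 — Series with input arm Z1: Z_in = Z1 + (Z3 || Z2) = 12.19 + j279.2 Ω = 279.5∠87.5° Ω.
Step 5 — Source phasor: V = 65.6∠90.0° V = 0 + j65.6 V.
Step 6 — Ohm's law: I = V / Z_total = (0 + j65.6) / (12.19 + j279.2) = 0.2345 + j0.01023 A.
Step 7 — Convert to polar: |I| = 0.2347 A, ∠I = 2.5°.

I = 0.2347∠2.5° A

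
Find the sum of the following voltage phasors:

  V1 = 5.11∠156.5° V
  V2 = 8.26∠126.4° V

Step 1 — Convert each phasor to rectangular form:
  V1 = 5.11·(cos(156.5°) + j·sin(156.5°)) = -4.686 + j2.038 V
  V2 = 8.26·(cos(126.4°) + j·sin(126.4°)) = -4.902 + j6.648 V
Step 2 — Sum components: V_total = -9.588 + j8.686 V.
Step 3 — Convert to polar: |V_total| = 12.94 V, ∠V_total = 137.8°.

V_total = 12.94∠137.8° V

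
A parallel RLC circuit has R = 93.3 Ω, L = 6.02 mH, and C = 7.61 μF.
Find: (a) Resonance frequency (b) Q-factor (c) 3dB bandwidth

Step 1 — Resonance: ω₀ = 1/√(LC) = 1/√(0.00602·7.61e-06) = 4672 rad/s.
Step 2 — f₀ = ω₀/(2π) = 743.6 Hz.
Step 3 — Parallel Q: Q = R/(ω₀L) = 93.3/(4672·0.00602) = 3.317.
Step 4 — Bandwidth: Δω = ω₀/Q = 1408 rad/s; BW = Δω/(2π) = 224.2 Hz.

(a) f₀ = 743.6 Hz  (b) Q = 3.317  (c) BW = 224.2 Hz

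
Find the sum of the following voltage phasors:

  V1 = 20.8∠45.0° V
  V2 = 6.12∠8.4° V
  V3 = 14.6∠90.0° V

Step 1 — Convert each phasor to rectangular form:
  V1 = 20.8·(cos(45.0°) + j·sin(45.0°)) = 14.71 + j14.71 V
  V2 = 6.12·(cos(8.4°) + j·sin(8.4°)) = 6.054 + j0.894 V
  V3 = 14.6·(cos(90.0°) + j·sin(90.0°)) = 0 + j14.6 V
Step 2 — Sum components: V_total = 20.76 + j30.2 V.
Step 3 — Convert to polar: |V_total| = 36.65 V, ∠V_total = 55.5°.

V_total = 36.65∠55.5° V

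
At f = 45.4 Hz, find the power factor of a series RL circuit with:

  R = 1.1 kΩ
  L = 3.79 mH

Step 1 — Angular frequency: ω = 2π·f = 2π·45.4 = 285.3 rad/s.
Step 2 — Component impedances:
  R: Z = R = 1100 Ω
  L: Z = jωL = j·285.3·0.00379 = 0 + j1.081 Ω
Step 3 — Series combination: Z_total = R + L = 1100 + j1.081 Ω = 1100∠0.1° Ω.
Step 4 — Power factor: PF = cos(φ) = Re(Z)/|Z| = 1100/1100 = 1.
Step 5 — Type: Im(Z) = 1.081 ⇒ lagging (phase φ = 0.1°).

PF = 1 (lagging, φ = 0.1°)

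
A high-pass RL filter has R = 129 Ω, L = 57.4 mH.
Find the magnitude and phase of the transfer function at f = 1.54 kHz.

Step 1 — Angular frequency: ω = 2π·1540 = 9676 rad/s.
Step 2 — Transfer function: H(jω) = jωL/(R + jωL).
Step 3 — Numerator jωL = j·555.4; denominator R + jωL = 129 + j555.4.
Step 4 — H = 0.9488 + j0.2204.
Step 5 — Magnitude: |H| = 0.9741 (-0.2 dB); phase: φ = 13.1°.

|H| = 0.9741 (-0.2 dB), φ = 13.1°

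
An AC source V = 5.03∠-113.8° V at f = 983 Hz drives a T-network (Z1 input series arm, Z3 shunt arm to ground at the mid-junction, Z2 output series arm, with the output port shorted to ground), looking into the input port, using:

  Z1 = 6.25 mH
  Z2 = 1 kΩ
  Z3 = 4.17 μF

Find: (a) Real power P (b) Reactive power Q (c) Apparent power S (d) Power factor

Step 1 — Angular frequency: ω = 2π·f = 2π·983 = 6176 rad/s.
Step 2 — Component impedances:
  Z1: Z = jωL = j·6176·0.00625 = 0 + j38.6 Ω
  Z2: Z = R = 1000 Ω
  Z3: Z = 1/(jωC) = -j/(ω·C) = 0 - j38.83 Ω
Step 3 — With the output port shorted to ground, the output series arm Z2 runs from the junction to ground; the shunt arm Z3 also runs from the junction to ground. They appear in parallel: Z3 || Z2 = 1.505 - j38.77 Ω.
Step 4 — Series with input arm Z1: Z_in = Z1 + (Z3 || Z2) = 1.505 - j0.1659 Ω = 1.514∠-6.3° Ω.
Step 5 — Source phasor: V = 5.03∠-113.8° V = -2.03 - j4.602 V.
Step 6 — Current: I = V / Z = -0.9993 - j3.168 A = 3.322∠-107.5° A.
Step 7 — Complex power: S = V·I* = 16.61 - j1.831 VA.
Step 8 — Real power: P = Re(S) = 16.61 W.
Step 9 — Reactive power: Q = Im(S) = -1.831 VAR.
Step 10 — Apparent power: |S| = 16.71 VA.
Step 11 — Power factor: PF = P/|S| = 0.994 (leading).

(a) P = 16.61 W  (b) Q = -1.831 VAR  (c) S = 16.71 VA  (d) PF = 0.994 (leading)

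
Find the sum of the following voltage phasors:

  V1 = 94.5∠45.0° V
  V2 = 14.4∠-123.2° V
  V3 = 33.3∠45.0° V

Step 1 — Convert each phasor to rectangular form:
  V1 = 94.5·(cos(45.0°) + j·sin(45.0°)) = 66.82 + j66.82 V
  V2 = 14.4·(cos(-123.2°) + j·sin(-123.2°)) = -7.885 - j12.05 V
  V3 = 33.3·(cos(45.0°) + j·sin(45.0°)) = 23.55 + j23.55 V
Step 2 — Sum components: V_total = 82.48 + j78.32 V.
Step 3 — Convert to polar: |V_total| = 113.7 V, ∠V_total = 43.5°.

V_total = 113.7∠43.5° V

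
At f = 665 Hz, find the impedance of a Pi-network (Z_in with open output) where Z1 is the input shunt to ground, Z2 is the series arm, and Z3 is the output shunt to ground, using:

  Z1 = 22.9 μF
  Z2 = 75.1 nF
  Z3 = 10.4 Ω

Step 1 — Angular frequency: ω = 2π·f = 2π·665 = 4178 rad/s.
Step 2 — Component impedances:
  Z1: Z = 1/(jωC) = -j/(ω·C) = 0 - j10.45 Ω
  Z2: Z = 1/(jωC) = -j/(ω·C) = 0 - j3187 Ω
  Z3: Z = R = 10.4 Ω
Step 3 — With open output, the series arm Z2 and the output shunt Z3 appear in series to ground: Z2 + Z3 = 10.4 - j3187 Ω.
Step 4 — Parallel with input shunt Z1: Z_in = Z1 || (Z2 + Z3) = 0.0001111 - j10.42 Ω = 10.42∠-90.0° Ω.

Z = 0.0001111 - j10.42 Ω = 10.42∠-90.0° Ω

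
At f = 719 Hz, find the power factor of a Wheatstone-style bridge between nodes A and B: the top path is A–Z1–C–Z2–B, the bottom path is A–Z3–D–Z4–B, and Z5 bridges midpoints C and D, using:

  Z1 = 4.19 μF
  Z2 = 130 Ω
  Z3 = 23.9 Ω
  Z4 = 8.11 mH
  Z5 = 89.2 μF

Step 1 — Angular frequency: ω = 2π·f = 2π·719 = 4518 rad/s.
Step 2 — Component impedances:
  Z1: Z = 1/(jωC) = -j/(ω·C) = 0 - j52.83 Ω
  Z2: Z = R = 130 Ω
  Z3: Z = R = 23.9 Ω
  Z4: Z = jωL = j·4518·0.00811 = 0 + j36.64 Ω
  Z5: Z = 1/(jωC) = -j/(ω·C) = 0 - j2.482 Ω
Step 3 — Bridge requires nodal analysis (the Z5 bridge couples midpoints C and D, so the two paths cannot be reduced to a simple series/parallel combination). Setting node B to ground and injecting 1 A at node A, the 3-node admittance system at A, C, D solves to V_A = Z_AB = 29.46 + j24.98 Ω = 38.62∠40.3° Ω.
Step 4 — Power factor: PF = cos(φ) = Re(Z)/|Z| = 29.458/38.622 = 0.7627.
Step 5 — Type: Im(Z) = 24.98 ⇒ lagging (phase φ = 40.3°).

PF = 0.7627 (lagging, φ = 40.3°)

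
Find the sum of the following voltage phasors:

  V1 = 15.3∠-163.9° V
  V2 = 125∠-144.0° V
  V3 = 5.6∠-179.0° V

Step 1 — Convert each phasor to rectangular form:
  V1 = 15.3·(cos(-163.9°) + j·sin(-163.9°)) = -14.7 - j4.243 V
  V2 = 125·(cos(-144.0°) + j·sin(-144.0°)) = -101.1 - j73.47 V
  V3 = 5.6·(cos(-179.0°) + j·sin(-179.0°)) = -5.599 - j0.09773 V
Step 2 — Sum components: V_total = -121.4 - j77.81 V.
Step 3 — Convert to polar: |V_total| = 144.2 V, ∠V_total = -147.3°.

V_total = 144.2∠-147.3° V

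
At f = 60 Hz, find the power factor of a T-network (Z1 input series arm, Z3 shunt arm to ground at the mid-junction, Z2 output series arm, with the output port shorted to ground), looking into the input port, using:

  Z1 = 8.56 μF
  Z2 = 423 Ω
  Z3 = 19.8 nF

Step 1 — Angular frequency: ω = 2π·f = 2π·60 = 377 rad/s.
Step 2 — Component impedances:
  Z1: Z = 1/(jωC) = -j/(ω·C) = 0 - j309.9 Ω
  Z2: Z = R = 423 Ω
  Z3: Z = 1/(jωC) = -j/(ω·C) = 0 - j1.34e+05 Ω
Step 3 — With the output port shorted to ground, the output series arm Z2 runs from the junction to ground; the shunt arm Z3 also runs from the junction to ground. They appear in parallel: Z3 || Z2 = 423 - j1.336 Ω.
Step 4 — Series with input arm Z1: Z_in = Z1 + (Z3 || Z2) = 423 - j311.2 Ω = 525.1∠-36.3° Ω.
Step 5 — Power factor: PF = cos(φ) = Re(Z)/|Z| = 423/525.15 = 0.8055.
Step 6 — Type: Im(Z) = -311.2 ⇒ leading (phase φ = -36.3°).

PF = 0.8055 (leading, φ = -36.3°)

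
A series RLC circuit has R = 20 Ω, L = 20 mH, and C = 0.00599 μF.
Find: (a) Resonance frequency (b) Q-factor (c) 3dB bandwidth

Step 1 — Resonance: ω₀ = 1/√(LC) = 1/√(0.02·5.99e-09) = 9.136e+04 rad/s.
Step 2 — f₀ = ω₀/(2π) = 1.454e+04 Hz.
Step 3 — Series Q: Q = ω₀L/R = 9.136e+04·0.02/20 = 91.36.
Step 4 — Bandwidth: Δω = ω₀/Q = 1000 rad/s; BW = Δω/(2π) = 159.2 Hz.

(a) f₀ = 1.454e+04 Hz  (b) Q = 91.36  (c) BW = 159.2 Hz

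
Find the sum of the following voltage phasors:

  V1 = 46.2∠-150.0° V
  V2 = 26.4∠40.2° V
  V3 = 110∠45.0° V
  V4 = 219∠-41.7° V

Step 1 — Convert each phasor to rectangular form:
  V1 = 46.2·(cos(-150.0°) + j·sin(-150.0°)) = -40.01 - j23.1 V
  V2 = 26.4·(cos(40.2°) + j·sin(40.2°)) = 20.16 + j17.04 V
  V3 = 110·(cos(45.0°) + j·sin(45.0°)) = 77.78 + j77.78 V
  V4 = 219·(cos(-41.7°) + j·sin(-41.7°)) = 163.5 - j145.7 V
Step 2 — Sum components: V_total = 221.4 - j73.96 V.
Step 3 — Convert to polar: |V_total| = 233.5 V, ∠V_total = -18.5°.

V_total = 233.5∠-18.5° V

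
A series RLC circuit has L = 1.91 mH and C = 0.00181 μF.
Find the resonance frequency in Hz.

Step 1 — Resonance condition Im(Z)=0 gives ω₀ = 1/√(LC).
Step 2 — ω₀ = 1/√(0.00191·1.81e-09) = 5.378e+05 rad/s.
Step 3 — f₀ = ω₀/(2π) = 8.56e+04 Hz.

f₀ = 8.56e+04 Hz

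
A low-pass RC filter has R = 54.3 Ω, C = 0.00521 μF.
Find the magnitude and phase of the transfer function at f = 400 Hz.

Step 1 — Angular frequency: ω = 2π·400 = 2513 rad/s.
Step 2 — Transfer function: H(jω) = 1/(1 + jωRC).
Step 3 — Denominator: 1 + jωRC = 1 + j·2513·54.3·5.21e-09 = 1 + j0.000711.
Step 4 — H = 1 - j0.000711.
Step 5 — Magnitude: |H| = 1 (-0.0 dB); phase: φ = -0.0°.

|H| = 1 (-0.0 dB), φ = -0.0°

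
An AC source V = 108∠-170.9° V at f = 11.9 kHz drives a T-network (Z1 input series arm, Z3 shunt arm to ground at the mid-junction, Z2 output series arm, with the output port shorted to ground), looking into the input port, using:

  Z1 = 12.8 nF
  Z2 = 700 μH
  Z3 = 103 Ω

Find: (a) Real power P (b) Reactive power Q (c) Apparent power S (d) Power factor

Step 1 — Angular frequency: ω = 2π·f = 2π·1.19e+04 = 7.477e+04 rad/s.
Step 2 — Component impedances:
  Z1: Z = 1/(jωC) = -j/(ω·C) = 0 - j1045 Ω
  Z2: Z = jωL = j·7.477e+04·0.0007 = 0 + j52.34 Ω
  Z3: Z = R = 103 Ω
Step 3 — With the output port shorted to ground, the output series arm Z2 runs from the junction to ground; the shunt arm Z3 also runs from the junction to ground. They appear in parallel: Z3 || Z2 = 21.14 + j41.6 Ω.
Step 4 — Series with input arm Z1: Z_in = Z1 + (Z3 || Z2) = 21.14 - j1003 Ω = 1003∠-88.8° Ω.
Step 5 — Source phasor: V = 108∠-170.9° V = -106.6 - j17.08 V.
Step 6 — Current: I = V / Z = 0.01478 - j0.1066 A = 0.1076∠-82.1° A.
Step 7 — Complex power: S = V·I* = 0.2448 - j11.62 VA.
Step 8 — Real power: P = Re(S) = 0.2448 W.
Step 9 — Reactive power: Q = Im(S) = -11.62 VAR.
Step 10 — Apparent power: |S| = 11.62 VA.
Step 11 — Power factor: PF = P/|S| = 0.02106 (leading).

(a) P = 0.2448 W  (b) Q = -11.62 VAR  (c) S = 11.62 VA  (d) PF = 0.02106 (leading)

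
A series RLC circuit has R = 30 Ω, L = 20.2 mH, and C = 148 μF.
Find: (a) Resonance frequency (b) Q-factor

Step 1 — Resonance condition Im(Z)=0 gives ω₀ = 1/√(LC).
Step 2 — ω₀ = 1/√(0.0202·0.000148) = 578.4 rad/s.
Step 3 — f₀ = ω₀/(2π) = 92.05 Hz.
Step 4 — Series Q: Q = ω₀L/R = 578.4·0.0202/30 = 0.3894.

(a) f₀ = 92.05 Hz  (b) Q = 0.3894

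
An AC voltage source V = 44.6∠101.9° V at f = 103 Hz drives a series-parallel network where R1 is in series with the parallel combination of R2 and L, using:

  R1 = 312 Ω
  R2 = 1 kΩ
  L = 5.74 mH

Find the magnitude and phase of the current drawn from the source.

Step 1 — Angular frequency: ω = 2π·f = 2π·103 = 647.2 rad/s.
Step 2 — Component impedances:
  R1: Z = R = 312 Ω
  R2: Z = R = 1000 Ω
  L: Z = jωL = j·647.2·0.00574 = 0 + j3.715 Ω
Step 3 — Parallel branch: R2 || L = 1/(1/R2 + 1/L) = 0.0138 + j3.715 Ω.
Step 4 — Series with R1: Z_total = R1 + (R2 || L) = 312 + j3.715 Ω = 312∠0.7° Ω.
Step 5 — Source phasor: V = 44.6∠101.9° V = -9.197 + j43.64 V.
Step 6 — Ohm's law: I = V / Z_total = (-9.197 + j43.64) / (312 + j3.715) = -0.02781 + j0.1402 A.
Step 7 — Convert to polar: |I| = 0.1429 A, ∠I = 101.2°.

I = 0.1429∠101.2° A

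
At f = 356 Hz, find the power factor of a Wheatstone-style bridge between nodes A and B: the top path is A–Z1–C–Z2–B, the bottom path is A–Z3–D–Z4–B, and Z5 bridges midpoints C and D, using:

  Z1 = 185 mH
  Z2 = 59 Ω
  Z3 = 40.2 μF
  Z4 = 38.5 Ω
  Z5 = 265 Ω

Step 1 — Angular frequency: ω = 2π·f = 2π·356 = 2237 rad/s.
Step 2 — Component impedances:
  Z1: Z = jωL = j·2237·0.185 = 0 + j413.8 Ω
  Z2: Z = R = 59 Ω
  Z3: Z = 1/(jωC) = -j/(ω·C) = 0 - j11.12 Ω
  Z4: Z = R = 38.5 Ω
  Z5: Z = R = 265 Ω
Step 3 — Bridge requires nodal analysis (the Z5 bridge couples midpoints C and D, so the two paths cannot be reduced to a simple series/parallel combination). Setting node B to ground and injecting 1 A at node A, the 3-node admittance system at A, C, D solves to V_A = Z_AB = 35.63 - j9.245 Ω = 36.81∠-14.5° Ω.
Step 4 — Power factor: PF = cos(φ) = Re(Z)/|Z| = 35.6335/36.8131 = 0.968.
Step 5 — Type: Im(Z) = -9.245 ⇒ leading (phase φ = -14.5°).

PF = 0.968 (leading, φ = -14.5°)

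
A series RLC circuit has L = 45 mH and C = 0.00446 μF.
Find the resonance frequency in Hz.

Step 1 — Resonance condition Im(Z)=0 gives ω₀ = 1/√(LC).
Step 2 — ω₀ = 1/√(0.045·4.46e-09) = 7.059e+04 rad/s.
Step 3 — f₀ = ω₀/(2π) = 1.123e+04 Hz.

f₀ = 1.123e+04 Hz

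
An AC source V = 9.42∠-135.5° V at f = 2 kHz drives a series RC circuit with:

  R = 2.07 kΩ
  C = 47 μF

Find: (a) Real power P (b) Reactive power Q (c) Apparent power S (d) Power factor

Step 1 — Angular frequency: ω = 2π·f = 2π·2000 = 1.257e+04 rad/s.
Step 2 — Component impedances:
  R: Z = R = 2070 Ω
  C: Z = 1/(jωC) = -j/(ω·C) = 0 - j1.693 Ω
Step 3 — Series combination: Z_total = R + C = 2070 - j1.693 Ω = 2070∠-0.0° Ω.
Step 4 — Source phasor: V = 9.42∠-135.5° V = -6.719 - j6.603 V.
Step 5 — Current: I = V / Z = -0.003243 - j0.003192 A = 0.004551∠-135.5° A.
Step 6 — Complex power: S = V·I* = 0.04287 - j3.506e-05 VA.
Step 7 — Real power: P = Re(S) = 0.04287 W.
Step 8 — Reactive power: Q = Im(S) = -3.506e-05 VAR.
Step 9 — Apparent power: |S| = 0.04287 VA.
Step 10 — Power factor: PF = P/|S| = 1 (leading).

(a) P = 0.04287 W  (b) Q = -3.506e-05 VAR  (c) S = 0.04287 VA  (d) PF = 1 (leading)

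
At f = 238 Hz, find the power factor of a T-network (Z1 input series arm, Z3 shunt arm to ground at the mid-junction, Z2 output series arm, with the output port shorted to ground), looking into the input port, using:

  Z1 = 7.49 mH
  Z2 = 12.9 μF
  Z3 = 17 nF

Step 1 — Angular frequency: ω = 2π·f = 2π·238 = 1495 rad/s.
Step 2 — Component impedances:
  Z1: Z = jωL = j·1495·0.00749 = 0 + j11.2 Ω
  Z2: Z = 1/(jωC) = -j/(ω·C) = 0 - j51.84 Ω
  Z3: Z = 1/(jωC) = -j/(ω·C) = 0 - j3.934e+04 Ω
Step 3 — With the output port shorted to ground, the output series arm Z2 runs from the junction to ground; the shunt arm Z3 also runs from the junction to ground. They appear in parallel: Z3 || Z2 = 0 - j51.77 Ω.
Step 4 — Series with input arm Z1: Z_in = Z1 + (Z3 || Z2) = 0 - j40.57 Ω = 40.57∠-90.0° Ω.
Step 5 — Power factor: PF = cos(φ) = Re(Z)/|Z| = 0/40.57 = 0.
Step 6 — Type: Im(Z) = -40.57 ⇒ leading (phase φ = -90.0°).

PF = 0 (leading, φ = -90.0°)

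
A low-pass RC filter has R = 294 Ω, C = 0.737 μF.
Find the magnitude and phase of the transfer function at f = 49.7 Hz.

Step 1 — Angular frequency: ω = 2π·49.7 = 312.3 rad/s.
Step 2 — Transfer function: H(jω) = 1/(1 + jωRC).
Step 3 — Denominator: 1 + jωRC = 1 + j·312.3·294·7.37e-07 = 1 + j0.06766.
Step 4 — H = 0.9954 - j0.06735.
Step 5 — Magnitude: |H| = 0.9977 (-0.0 dB); phase: φ = -3.9°.

|H| = 0.9977 (-0.0 dB), φ = -3.9°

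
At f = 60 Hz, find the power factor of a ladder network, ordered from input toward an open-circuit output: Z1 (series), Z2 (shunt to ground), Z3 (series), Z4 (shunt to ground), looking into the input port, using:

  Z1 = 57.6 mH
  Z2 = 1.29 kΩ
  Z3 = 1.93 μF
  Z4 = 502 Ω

Step 1 — Angular frequency: ω = 2π·f = 2π·60 = 377 rad/s.
Step 2 — Component impedances:
  Z1: Z = jωL = j·377·0.0576 = 0 + j21.71 Ω
  Z2: Z = R = 1290 Ω
  Z3: Z = 1/(jωC) = -j/(ω·C) = 0 - j1374 Ω
  Z4: Z = R = 502 Ω
Step 3 — Ladder network (open output): work backward from the far end, alternating series and parallel combinations. Z_in = 705.3 - j426.7 Ω = 824.3∠-31.2° Ω.
Step 4 — Power factor: PF = cos(φ) = Re(Z)/|Z| = 705.3/824.3 = 0.8556.
Step 5 — Type: Im(Z) = -426.7 ⇒ leading (phase φ = -31.2°).

PF = 0.8556 (leading, φ = -31.2°)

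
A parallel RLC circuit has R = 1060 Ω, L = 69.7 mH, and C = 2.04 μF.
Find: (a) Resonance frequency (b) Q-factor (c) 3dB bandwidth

Step 1 — Resonance: ω₀ = 1/√(LC) = 1/√(0.0697·2.04e-06) = 2652 rad/s.
Step 2 — f₀ = ω₀/(2π) = 422.1 Hz.
Step 3 — Parallel Q: Q = R/(ω₀L) = 1060/(2652·0.0697) = 5.735.
Step 4 — Bandwidth: Δω = ω₀/Q = 462.4 rad/s; BW = Δω/(2π) = 73.6 Hz.

(a) f₀ = 422.1 Hz  (b) Q = 5.735  (c) BW = 73.6 Hz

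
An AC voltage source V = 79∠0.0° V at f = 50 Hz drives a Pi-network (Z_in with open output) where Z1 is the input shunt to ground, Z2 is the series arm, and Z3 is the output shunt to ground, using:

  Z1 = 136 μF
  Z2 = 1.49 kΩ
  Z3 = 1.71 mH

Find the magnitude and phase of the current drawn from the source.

Step 1 — Angular frequency: ω = 2π·f = 2π·50 = 314.2 rad/s.
Step 2 — Component impedances:
  Z1: Z = 1/(jωC) = -j/(ω·C) = 0 - j23.41 Ω
  Z2: Z = R = 1490 Ω
  Z3: Z = jωL = j·314.2·0.00171 = 0 + j0.5372 Ω
Step 3 — With open output, the series arm Z2 and the output shunt Z3 appear in series to ground: Z2 + Z3 = 1490 + j0.5372 Ω.
Step 4 — Parallel with input shunt Z1: Z_in = Z1 || (Z2 + Z3) = 0.3676 - j23.4 Ω = 23.4∠-89.1° Ω.
Step 5 — Source phasor: V = 79∠0.0° V = 79 V.
Step 6 — Ohm's law: I = V / Z_total = (79) / (0.3676 - j23.4) = 0.05302 + j3.375 A.
Step 7 — Convert to polar: |I| = 3.376 A, ∠I = 89.1°.

I = 3.376∠89.1° A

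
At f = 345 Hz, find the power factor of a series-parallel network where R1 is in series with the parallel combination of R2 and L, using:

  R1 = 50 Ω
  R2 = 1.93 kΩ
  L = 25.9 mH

Step 1 — Angular frequency: ω = 2π·f = 2π·345 = 2168 rad/s.
Step 2 — Component impedances:
  R1: Z = R = 50 Ω
  R2: Z = R = 1930 Ω
  L: Z = jωL = j·2168·0.0259 = 0 + j56.14 Ω
Step 3 — Parallel branch: R2 || L = 1/(1/R2 + 1/L) = 1.632 + j56.1 Ω.
Step 4 — Series with R1: Z_total = R1 + (R2 || L) = 51.63 + j56.1 Ω = 76.24∠47.4° Ω.
Step 5 — Power factor: PF = cos(φ) = Re(Z)/|Z| = 51.63/76.24 = 0.6772.
Step 6 — Type: Im(Z) = 56.1 ⇒ lagging (phase φ = 47.4°).

PF = 0.6772 (lagging, φ = 47.4°)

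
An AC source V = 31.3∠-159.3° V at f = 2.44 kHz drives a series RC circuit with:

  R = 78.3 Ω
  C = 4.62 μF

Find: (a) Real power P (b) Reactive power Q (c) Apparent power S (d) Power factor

Step 1 — Angular frequency: ω = 2π·f = 2π·2440 = 1.533e+04 rad/s.
Step 2 — Component impedances:
  R: Z = R = 78.3 Ω
  C: Z = 1/(jωC) = -j/(ω·C) = 0 - j14.12 Ω
Step 3 — Series combination: Z_total = R + C = 78.3 - j14.12 Ω = 79.56∠-10.2° Ω.
Step 4 — Source phasor: V = 31.3∠-159.3° V = -29.28 - j11.06 V.
Step 5 — Current: I = V / Z = -0.3375 - j0.2022 A = 0.3934∠-149.1° A.
Step 6 — Complex power: S = V·I* = 12.12 - j2.185 VA.
Step 7 — Real power: P = Re(S) = 12.12 W.
Step 8 — Reactive power: Q = Im(S) = -2.185 VAR.
Step 9 — Apparent power: |S| = 12.31 VA.
Step 10 — Power factor: PF = P/|S| = 0.9841 (leading).

(a) P = 12.12 W  (b) Q = -2.185 VAR  (c) S = 12.31 VA  (d) PF = 0.9841 (leading)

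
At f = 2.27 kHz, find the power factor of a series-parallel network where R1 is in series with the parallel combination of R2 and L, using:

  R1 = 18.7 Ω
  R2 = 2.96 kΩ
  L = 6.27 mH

Step 1 — Angular frequency: ω = 2π·f = 2π·2270 = 1.426e+04 rad/s.
Step 2 — Component impedances:
  R1: Z = R = 18.7 Ω
  R2: Z = R = 2960 Ω
  L: Z = jωL = j·1.426e+04·0.00627 = 0 + j89.43 Ω
Step 3 — Parallel branch: R2 || L = 1/(1/R2 + 1/L) = 2.699 + j89.35 Ω.
Step 4 — Series with R1: Z_total = R1 + (R2 || L) = 21.4 + j89.35 Ω = 91.87∠76.5° Ω.
Step 5 — Power factor: PF = cos(φ) = Re(Z)/|Z| = 21.4/91.87 = 0.2329.
Step 6 — Type: Im(Z) = 89.35 ⇒ lagging (phase φ = 76.5°).

PF = 0.2329 (lagging, φ = 76.5°)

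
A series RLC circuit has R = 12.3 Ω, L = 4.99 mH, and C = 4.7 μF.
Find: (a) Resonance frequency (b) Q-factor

Step 1 — Resonance condition Im(Z)=0 gives ω₀ = 1/√(LC).
Step 2 — ω₀ = 1/√(0.00499·4.7e-06) = 6530 rad/s.
Step 3 — f₀ = ω₀/(2π) = 1039 Hz.
Step 4 — Series Q: Q = ω₀L/R = 6530·0.00499/12.3 = 2.649.

(a) f₀ = 1039 Hz  (b) Q = 2.649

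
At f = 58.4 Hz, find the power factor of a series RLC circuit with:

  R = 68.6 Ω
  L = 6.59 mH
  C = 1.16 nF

Step 1 — Angular frequency: ω = 2π·f = 2π·58.4 = 366.9 rad/s.
Step 2 — Component impedances:
  R: Z = R = 68.6 Ω
  L: Z = jωL = j·366.9·0.00659 = 0 + j2.418 Ω
  C: Z = 1/(jωC) = -j/(ω·C) = 0 - j2.349e+06 Ω
Step 3 — Series combination: Z_total = R + L + C = 68.6 - j2.349e+06 Ω = 2.349e+06∠-90.0° Ω.
Step 4 — Power factor: PF = cos(φ) = Re(Z)/|Z| = 68.6/2.349e+06 = 2.92e-05.
Step 5 — Type: Im(Z) = -2.349e+06 ⇒ leading (phase φ = -90.0°).

PF = 2.92e-05 (leading, φ = -90.0°)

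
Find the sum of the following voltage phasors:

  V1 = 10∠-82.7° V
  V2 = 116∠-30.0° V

Step 1 — Convert each phasor to rectangular form:
  V1 = 10·(cos(-82.7°) + j·sin(-82.7°)) = 1.271 - j9.919 V
  V2 = 116·(cos(-30.0°) + j·sin(-30.0°)) = 100.5 - j58 V
Step 2 — Sum components: V_total = 101.7 - j67.92 V.
Step 3 — Convert to polar: |V_total| = 122.3 V, ∠V_total = -33.7°.

V_total = 122.3∠-33.7° V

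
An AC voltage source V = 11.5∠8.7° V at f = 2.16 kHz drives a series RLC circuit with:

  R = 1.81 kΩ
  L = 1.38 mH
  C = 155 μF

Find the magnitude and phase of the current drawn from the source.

Step 1 — Angular frequency: ω = 2π·f = 2π·2160 = 1.357e+04 rad/s.
Step 2 — Component impedances:
  R: Z = R = 1810 Ω
  L: Z = jωL = j·1.357e+04·0.00138 = 0 + j18.73 Ω
  C: Z = 1/(jωC) = -j/(ω·C) = 0 - j0.4754 Ω
Step 3 — Series combination: Z_total = R + L + C = 1810 + j18.25 Ω = 1810∠0.6° Ω.
Step 4 — Source phasor: V = 11.5∠8.7° V = 11.37 + j1.739 V.
Step 5 — Ohm's law: I = V / Z_total = (11.37 + j1.739) / (1810 + j18.25) = 0.00629 + j0.0008976 A.
Step 6 — Convert to polar: |I| = 0.006353 A, ∠I = 8.1°.

I = 0.006353∠8.1° A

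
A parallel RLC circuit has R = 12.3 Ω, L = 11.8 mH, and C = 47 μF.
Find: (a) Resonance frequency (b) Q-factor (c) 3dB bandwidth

Step 1 — Resonance: ω₀ = 1/√(LC) = 1/√(0.0118·4.7e-05) = 1343 rad/s.
Step 2 — f₀ = ω₀/(2π) = 213.7 Hz.
Step 3 — Parallel Q: Q = R/(ω₀L) = 12.3/(1343·0.0118) = 0.7763.
Step 4 — Bandwidth: Δω = ω₀/Q = 1730 rad/s; BW = Δω/(2π) = 275.3 Hz.

(a) f₀ = 213.7 Hz  (b) Q = 0.7763  (c) BW = 275.3 Hz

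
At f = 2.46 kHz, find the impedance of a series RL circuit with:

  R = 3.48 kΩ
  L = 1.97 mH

Step 1 — Angular frequency: ω = 2π·f = 2π·2460 = 1.546e+04 rad/s.
Step 2 — Component impedances:
  R: Z = R = 3480 Ω
  L: Z = jωL = j·1.546e+04·0.00197 = 0 + j30.45 Ω
Step 3 — Series combination: Z_total = R + L = 3480 + j30.45 Ω = 3480∠0.5° Ω.

Z = 3480 + j30.45 Ω = 3480∠0.5° Ω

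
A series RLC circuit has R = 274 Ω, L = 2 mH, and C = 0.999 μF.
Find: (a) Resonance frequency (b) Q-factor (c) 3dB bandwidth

Step 1 — Resonance condition Im(Z)=0 gives ω₀ = 1/√(LC).
Step 2 — ω₀ = 1/√(0.002·9.99e-07) = 2.237e+04 rad/s.
Step 3 — f₀ = ω₀/(2π) = 3561 Hz.
Step 4 — Series Q: Q = ω₀L/R = 2.237e+04·0.002/274 = 0.1633.
Step 5 — 3dB bandwidth: Δω = ω₀/Q = 1.37e+05 rad/s; BW = Δω/(2π) = 2.18e+04 Hz.

(a) f₀ = 3561 Hz  (b) Q = 0.1633  (c) BW = 2.18e+04 Hz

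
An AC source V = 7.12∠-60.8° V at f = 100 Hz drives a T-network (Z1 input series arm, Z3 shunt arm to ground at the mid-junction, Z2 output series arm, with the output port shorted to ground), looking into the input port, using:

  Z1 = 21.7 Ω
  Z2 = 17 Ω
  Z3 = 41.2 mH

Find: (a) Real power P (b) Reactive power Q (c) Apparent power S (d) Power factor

Step 1 — Angular frequency: ω = 2π·f = 2π·100 = 628.3 rad/s.
Step 2 — Component impedances:
  Z1: Z = R = 21.7 Ω
  Z2: Z = R = 17 Ω
  Z3: Z = jωL = j·628.3·0.0412 = 0 + j25.89 Ω
Step 3 — With the output port shorted to ground, the output series arm Z2 runs from the junction to ground; the shunt arm Z3 also runs from the junction to ground. They appear in parallel: Z3 || Z2 = 11.88 + j7.8 Ω.
Step 4 — Series with input arm Z1: Z_in = Z1 + (Z3 || Z2) = 33.58 + j7.8 Ω = 34.47∠13.1° Ω.
Step 5 — Source phasor: V = 7.12∠-60.8° V = 3.474 - j6.215 V.
Step 6 — Current: I = V / Z = 0.05735 - j0.1984 A = 0.2065∠-73.9° A.
Step 7 — Complex power: S = V·I* = 1.432 + j0.3328 VA.
Step 8 — Real power: P = Re(S) = 1.432 W.
Step 9 — Reactive power: Q = Im(S) = 0.3328 VAR.
Step 10 — Apparent power: |S| = 1.471 VA.
Step 11 — Power factor: PF = P/|S| = 0.9741 (lagging).

(a) P = 1.432 W  (b) Q = 0.3328 VAR  (c) S = 1.471 VA  (d) PF = 0.9741 (lagging)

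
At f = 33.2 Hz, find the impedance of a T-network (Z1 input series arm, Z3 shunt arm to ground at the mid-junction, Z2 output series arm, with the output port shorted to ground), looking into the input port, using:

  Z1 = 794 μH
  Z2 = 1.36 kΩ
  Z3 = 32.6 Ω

Step 1 — Angular frequency: ω = 2π·f = 2π·33.2 = 208.6 rad/s.
Step 2 — Component impedances:
  Z1: Z = jωL = j·208.6·0.000794 = 0 + j0.1656 Ω
  Z2: Z = R = 1360 Ω
  Z3: Z = R = 32.6 Ω
Step 3 — With the output port shorted to ground, the output series arm Z2 runs from the junction to ground; the shunt arm Z3 also runs from the junction to ground. They appear in parallel: Z3 || Z2 = 31.84 Ω.
Step 4 — Series with input arm Z1: Z_in = Z1 + (Z3 || Z2) = 31.84 + j0.1656 Ω = 31.84∠0.3° Ω.

Z = 31.84 + j0.1656 Ω = 31.84∠0.3° Ω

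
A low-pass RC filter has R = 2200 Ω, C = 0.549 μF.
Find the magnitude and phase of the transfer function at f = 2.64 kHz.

Step 1 — Angular frequency: ω = 2π·2640 = 1.659e+04 rad/s.
Step 2 — Transfer function: H(jω) = 1/(1 + jωRC).
Step 3 — Denominator: 1 + jωRC = 1 + j·1.659e+04·2200·5.49e-07 = 1 + j20.03.
Step 4 — H = 0.002485 - j0.04979.
Step 5 — Magnitude: |H| = 0.04985 (-26.0 dB); phase: φ = -87.1°.

|H| = 0.04985 (-26.0 dB), φ = -87.1°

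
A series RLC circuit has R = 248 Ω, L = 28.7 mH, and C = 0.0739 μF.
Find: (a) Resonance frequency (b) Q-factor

Step 1 — Resonance condition Im(Z)=0 gives ω₀ = 1/√(LC).
Step 2 — ω₀ = 1/√(0.0287·7.39e-08) = 2.171e+04 rad/s.
Step 3 — f₀ = ω₀/(2π) = 3456 Hz.
Step 4 — Series Q: Q = ω₀L/R = 2.171e+04·0.0287/248 = 2.513.

(a) f₀ = 3456 Hz  (b) Q = 2.513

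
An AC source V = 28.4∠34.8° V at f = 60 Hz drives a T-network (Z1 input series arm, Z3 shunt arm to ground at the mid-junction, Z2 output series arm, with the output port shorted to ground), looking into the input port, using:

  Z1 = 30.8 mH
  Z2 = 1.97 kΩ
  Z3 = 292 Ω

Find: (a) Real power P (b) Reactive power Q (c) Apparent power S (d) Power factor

Step 1 — Angular frequency: ω = 2π·f = 2π·60 = 377 rad/s.
Step 2 — Component impedances:
  Z1: Z = jωL = j·377·0.0308 = 0 + j11.61 Ω
  Z2: Z = R = 1970 Ω
  Z3: Z = R = 292 Ω
Step 3 — With the output port shorted to ground, the output series arm Z2 runs from the junction to ground; the shunt arm Z3 also runs from the junction to ground. They appear in parallel: Z3 || Z2 = 254.3 Ω.
Step 4 — Series with input arm Z1: Z_in = Z1 + (Z3 || Z2) = 254.3 + j11.61 Ω = 254.6∠2.6° Ω.
Step 5 — Source phasor: V = 28.4∠34.8° V = 23.32 + j16.21 V.
Step 6 — Current: I = V / Z = 0.09442 + j0.05942 A = 0.1116∠32.2° A.
Step 7 — Complex power: S = V·I* = 3.165 + j0.1445 VA.
Step 8 — Real power: P = Re(S) = 3.165 W.
Step 9 — Reactive power: Q = Im(S) = 0.1445 VAR.
Step 10 — Apparent power: |S| = 3.168 VA.
Step 11 — Power factor: PF = P/|S| = 0.999 (lagging).

(a) P = 3.165 W  (b) Q = 0.1445 VAR  (c) S = 3.168 VA  (d) PF = 0.999 (lagging)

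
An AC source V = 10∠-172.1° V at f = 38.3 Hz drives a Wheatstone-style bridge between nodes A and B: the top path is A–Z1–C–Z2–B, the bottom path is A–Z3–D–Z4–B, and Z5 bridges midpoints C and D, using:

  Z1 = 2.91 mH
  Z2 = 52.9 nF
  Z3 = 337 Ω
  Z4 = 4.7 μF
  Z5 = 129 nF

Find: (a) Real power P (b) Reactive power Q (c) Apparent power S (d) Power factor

Step 1 — Angular frequency: ω = 2π·f = 2π·38.3 = 240.6 rad/s.
Step 2 — Component impedances:
  Z1: Z = jωL = j·240.6·0.00291 = 0 + j0.7003 Ω
  Z2: Z = 1/(jωC) = -j/(ω·C) = 0 - j7.855e+04 Ω
  Z3: Z = R = 337 Ω
  Z4: Z = 1/(jωC) = -j/(ω·C) = 0 - j884.1 Ω
  Z5: Z = 1/(jωC) = -j/(ω·C) = 0 - j3.221e+04 Ω
Step 3 — Bridge requires nodal analysis (the Z5 bridge couples midpoints C and D, so the two paths cannot be reduced to a simple series/parallel combination). Setting node B to ground and injecting 1 A at node A, the 3-node admittance system at A, C, D solves to V_A = Z_AB = 329.5 - j879.1 Ω = 938.9∠-69.5° Ω.
Step 4 — Source phasor: V = 10∠-172.1° V = -9.905 - j1.374 V.
Step 5 — Current: I = V / Z = -0.002331 - j0.01039 A = 0.01065∠-102.6° A.
Step 6 — Complex power: S = V·I* = 0.03738 - j0.09974 VA.
Step 7 — Real power: P = Re(S) = 0.03738 W.
Step 8 — Reactive power: Q = Im(S) = -0.09974 VAR.
Step 9 — Apparent power: |S| = 0.1065 VA.
Step 10 — Power factor: PF = P/|S| = 0.3509 (leading).

(a) P = 0.03738 W  (b) Q = -0.09974 VAR  (c) S = 0.1065 VA  (d) PF = 0.3509 (leading)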